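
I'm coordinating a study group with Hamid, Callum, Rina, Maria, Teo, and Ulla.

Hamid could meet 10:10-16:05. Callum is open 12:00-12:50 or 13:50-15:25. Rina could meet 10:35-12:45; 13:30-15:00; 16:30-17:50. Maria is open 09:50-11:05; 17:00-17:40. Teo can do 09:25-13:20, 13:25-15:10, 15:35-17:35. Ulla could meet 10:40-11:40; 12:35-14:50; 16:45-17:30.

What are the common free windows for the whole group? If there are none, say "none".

none

Hamid ∩ Callum: 12:00-12:50, 13:50-15:25.
Hamid ∩ Callum ∩ Rina: 12:00-12:45, 13:50-15:00.
Hamid ∩ Callum ∩ Rina ∩ Maria: ∅.
Hamid ∩ Callum ∩ Rina ∩ Maria ∩ Teo: ∅.
Hamid ∩ Callum ∩ Rina ∩ Maria ∩ Teo ∩ Ulla: ∅.
There is no time when everyone is free.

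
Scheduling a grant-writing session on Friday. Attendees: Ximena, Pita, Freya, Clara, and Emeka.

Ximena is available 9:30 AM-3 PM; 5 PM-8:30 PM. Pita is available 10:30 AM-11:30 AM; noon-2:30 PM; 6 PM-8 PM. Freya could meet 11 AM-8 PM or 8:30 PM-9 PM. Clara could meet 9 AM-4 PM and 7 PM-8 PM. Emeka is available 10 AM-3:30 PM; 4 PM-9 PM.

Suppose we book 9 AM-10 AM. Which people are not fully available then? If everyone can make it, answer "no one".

Ximena: not fully free for 09:00-10:00. Pita: not fully free for 09:00-10:00. Freya: not fully free for 09:00-10:00. Clara: free for 09:00-10:00. Emeka: not fully free for 09:00-10:00.

Emeka, Freya, Pita, Ximena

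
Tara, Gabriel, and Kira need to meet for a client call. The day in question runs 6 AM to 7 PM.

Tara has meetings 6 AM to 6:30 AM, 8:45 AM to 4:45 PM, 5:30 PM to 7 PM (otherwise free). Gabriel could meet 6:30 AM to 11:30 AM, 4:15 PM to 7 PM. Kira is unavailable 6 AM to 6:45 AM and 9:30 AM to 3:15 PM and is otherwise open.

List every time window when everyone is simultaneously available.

06:45-08:45, 16:45-17:30

Tara free: 06:30-08:45, 16:45-17:30 (invert busy blocks within the working day).
Gabriel free: 06:30-11:30, 16:15-19:00.
Kira free: 06:45-09:30, 15:15-19:00 (invert busy blocks within the working day).
Tara ∩ Gabriel: 06:30-08:45, 16:45-17:30.
Tara ∩ Gabriel ∩ Kira: 06:45-08:45, 16:45-17:30.
So the common availability across everyone is 06:45-08:45, 16:45-17:30.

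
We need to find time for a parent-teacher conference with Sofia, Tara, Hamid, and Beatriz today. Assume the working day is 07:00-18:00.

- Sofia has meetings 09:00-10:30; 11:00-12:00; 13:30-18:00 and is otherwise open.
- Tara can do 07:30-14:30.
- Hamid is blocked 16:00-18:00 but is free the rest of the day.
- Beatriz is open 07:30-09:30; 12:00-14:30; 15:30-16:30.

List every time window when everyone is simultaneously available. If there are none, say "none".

Sofia free: 07:00-09:00, 10:30-11:00, 12:00-13:30 (invert busy blocks within the working day).
Tara free: 07:30-14:30.
Hamid free: 07:00-16:00 (invert busy blocks within the working day).
Beatriz free: 07:30-09:30, 12:00-14:30, 15:30-16:30.
Sofia ∩ Tara: 07:30-09:00, 10:30-11:00, 12:00-13:30.
Sofia ∩ Tara ∩ Hamid: 07:30-09:00, 10:30-11:00, 12:00-13:30.
Sofia ∩ Tara ∩ Hamid ∩ Beatriz: 07:30-09:00, 12:00-13:30.
Those are the intersection windows.

07:30-09:00, 12:00-13:30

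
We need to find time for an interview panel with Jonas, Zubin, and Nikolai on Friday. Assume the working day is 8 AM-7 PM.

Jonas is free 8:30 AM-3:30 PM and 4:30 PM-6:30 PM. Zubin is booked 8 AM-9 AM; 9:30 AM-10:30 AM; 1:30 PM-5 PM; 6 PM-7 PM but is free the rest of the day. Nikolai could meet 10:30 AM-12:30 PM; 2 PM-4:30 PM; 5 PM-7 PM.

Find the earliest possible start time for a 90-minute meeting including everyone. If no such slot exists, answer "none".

Jonas free: 08:30-15:30, 16:30-18:30.
Zubin free: 09:00-09:30, 10:30-13:30, 17:00-18:00 (invert busy blocks within the working day).
Nikolai free: 10:30-12:30, 14:00-16:30, 17:00-19:00.
Jonas ∩ Zubin: 09:00-09:30, 10:30-13:30, 17:00-18:00.
Jonas ∩ Zubin ∩ Nikolai: 10:30-12:30, 17:00-18:00.
So the common availability across everyone is 10:30-12:30, 17:00-18:00.
The first common window of at least 90 minutes is 10:30-12:30, so the earliest start is 10:30.

10:30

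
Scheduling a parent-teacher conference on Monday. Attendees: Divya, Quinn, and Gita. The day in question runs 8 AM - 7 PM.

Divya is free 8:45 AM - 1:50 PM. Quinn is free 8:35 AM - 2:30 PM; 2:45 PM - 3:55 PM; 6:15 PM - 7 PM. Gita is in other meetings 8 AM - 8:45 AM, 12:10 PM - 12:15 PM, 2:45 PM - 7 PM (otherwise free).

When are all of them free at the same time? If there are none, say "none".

08:45-12:10, 12:15-13:50

Divya free: 08:45-13:50.
Quinn free: 08:35-14:30, 14:45-15:55, 18:15-19:00.
Gita free: 08:45-12:10, 12:15-14:45 (invert busy blocks within the working day).
Divya ∩ Quinn: 08:45-13:50.
Divya ∩ Quinn ∩ Gita: 08:45-12:10, 12:15-13:50.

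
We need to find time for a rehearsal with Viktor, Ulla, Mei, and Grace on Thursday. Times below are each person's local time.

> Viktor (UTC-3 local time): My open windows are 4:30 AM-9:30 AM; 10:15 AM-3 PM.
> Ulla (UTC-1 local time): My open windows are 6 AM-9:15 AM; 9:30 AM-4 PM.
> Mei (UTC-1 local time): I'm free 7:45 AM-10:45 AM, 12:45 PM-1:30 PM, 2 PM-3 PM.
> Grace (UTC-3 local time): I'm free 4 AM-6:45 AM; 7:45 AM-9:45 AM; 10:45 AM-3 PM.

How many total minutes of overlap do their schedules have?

Viktor in UTC: 07:30-12:30, 13:15-18:00 (add 3h to convert from UTC-3).
Ulla in UTC: 07:00-10:15, 10:30-17:00 (add 1h to convert from UTC-1).
Mei in UTC: 08:45-11:45, 13:45-14:30, 15:00-16:00 (add 1h to convert from UTC-1).
Grace in UTC: 07:00-09:45, 10:45-12:45, 13:45-18:00 (add 3h to convert from UTC-3).
Viktor ∩ Ulla: 07:30-10:15, 10:30-12:30, 13:15-17:00.
Viktor ∩ Ulla ∩ Mei: 08:45-10:15, 10:30-11:45, 13:45-14:30, 15:00-16:00.
Viktor ∩ Ulla ∩ Mei ∩ Grace: 08:45-09:45, 10:45-11:45, 13:45-14:30, 15:00-16:00.
So the common availability across everyone is 08:45-09:45, 10:45-11:45, 13:45-14:30, 15:00-16:00.
Summing the common windows: 60 + 60 + 45 + 60 = 225 minutes.

225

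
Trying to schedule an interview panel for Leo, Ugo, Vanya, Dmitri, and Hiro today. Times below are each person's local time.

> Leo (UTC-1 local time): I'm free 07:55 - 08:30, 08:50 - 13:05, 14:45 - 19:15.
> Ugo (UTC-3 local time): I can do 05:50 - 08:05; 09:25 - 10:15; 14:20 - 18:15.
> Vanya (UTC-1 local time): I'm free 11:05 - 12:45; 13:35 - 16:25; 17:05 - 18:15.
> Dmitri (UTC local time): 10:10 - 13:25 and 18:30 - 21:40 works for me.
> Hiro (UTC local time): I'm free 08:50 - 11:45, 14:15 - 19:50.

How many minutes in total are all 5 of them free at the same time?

Leo in UTC: 08:55-09:30, 09:50-14:05, 15:45-20:15 (add 1h to convert from UTC-1).
Ugo in UTC: 08:50-11:05, 12:25-13:15, 17:20-21:15 (add 3h to convert from UTC-3).
Vanya in UTC: 12:05-13:45, 14:35-17:25, 18:05-19:15 (add 1h to convert from UTC-1).
Dmitri in UTC: 10:10-13:25, 18:30-21:40.
Hiro in UTC: 08:50-11:45, 14:15-19:50.
Leo ∩ Ugo: 08:55-09:30, 09:50-11:05, 12:25-13:15, 17:20-20:15.
Leo ∩ Ugo ∩ Vanya: 12:25-13:15, 17:20-17:25, 18:05-19:15.
Leo ∩ Ugo ∩ Vanya ∩ Dmitri: 12:25-13:15, 18:30-19:15.
Leo ∩ Ugo ∩ Vanya ∩ Dmitri ∩ Hiro: 18:30-19:15.
That's a single block of 45 minutes.

45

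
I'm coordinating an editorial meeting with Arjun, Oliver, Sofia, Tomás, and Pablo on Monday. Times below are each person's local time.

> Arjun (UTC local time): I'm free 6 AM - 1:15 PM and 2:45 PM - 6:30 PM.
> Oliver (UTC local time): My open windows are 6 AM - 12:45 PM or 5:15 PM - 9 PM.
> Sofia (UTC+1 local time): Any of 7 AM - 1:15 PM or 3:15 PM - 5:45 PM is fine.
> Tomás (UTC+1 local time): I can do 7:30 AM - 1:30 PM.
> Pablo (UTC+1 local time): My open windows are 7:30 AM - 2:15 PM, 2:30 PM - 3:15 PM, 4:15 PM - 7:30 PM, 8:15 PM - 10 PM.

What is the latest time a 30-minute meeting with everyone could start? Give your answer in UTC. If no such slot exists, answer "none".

11:45

Arjun in UTC: 06:00-13:15, 14:45-18:30.
Oliver in UTC: 06:00-12:45, 17:15-21:00.
Sofia in UTC: 06:00-12:15, 14:15-16:45 (subtract 1h to convert from UTC+1).
Tomás in UTC: 06:30-12:30 (subtract 1h to convert from UTC+1).
Pablo in UTC: 06:30-13:15, 13:30-14:15, 15:15-18:30, 19:15-21:00 (subtract 1h to convert from UTC+1).
Arjun ∩ Oliver: 06:00-12:45, 17:15-18:30.
Arjun ∩ Oliver ∩ Sofia: 06:00-12:15.
Arjun ∩ Oliver ∩ Sofia ∩ Tomás: 06:30-12:15.
Arjun ∩ Oliver ∩ Sofia ∩ Tomás ∩ Pablo: 06:30-12:15.
Those are the intersection windows.
The last common window of at least 30 minutes is 06:30-12:15; a 30-minute meeting can start as late as 11:45 and still end by 12:15.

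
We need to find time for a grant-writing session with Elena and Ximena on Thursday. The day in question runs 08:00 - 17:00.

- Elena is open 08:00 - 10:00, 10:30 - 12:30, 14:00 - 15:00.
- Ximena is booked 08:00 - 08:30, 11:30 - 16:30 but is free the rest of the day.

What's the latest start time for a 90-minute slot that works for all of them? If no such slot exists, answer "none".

Elena free: 08:00-10:00, 10:30-12:30, 14:00-15:00.
Ximena free: 08:30-11:30, 16:30-17:00 (invert busy blocks within the working day).
Elena ∩ Ximena: 08:30-10:00, 10:30-11:30.
So the common availability across everyone is 08:30-10:00, 10:30-11:30.
The last common window of at least 90 minutes is 08:30-10:00; a 90-minute meeting can start as late as 08:30 and still end by 10:00.

08:30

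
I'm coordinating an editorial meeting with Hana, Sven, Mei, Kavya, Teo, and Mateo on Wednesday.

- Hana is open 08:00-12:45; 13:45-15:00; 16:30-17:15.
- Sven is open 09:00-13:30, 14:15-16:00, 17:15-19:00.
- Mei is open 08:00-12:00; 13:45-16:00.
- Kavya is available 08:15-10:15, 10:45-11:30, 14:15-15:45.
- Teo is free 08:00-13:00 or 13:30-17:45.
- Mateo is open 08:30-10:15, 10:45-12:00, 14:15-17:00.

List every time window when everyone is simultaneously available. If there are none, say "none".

09:00-10:15, 10:45-11:30, 14:15-15:00

Hana ∩ Sven: 09:00-12:45, 14:15-15:00.
Hana ∩ Sven ∩ Mei: 09:00-12:00, 14:15-15:00.
Hana ∩ Sven ∩ Mei ∩ Kavya: 09:00-10:15, 10:45-11:30, 14:15-15:00.
Hana ∩ Sven ∩ Mei ∩ Kavya ∩ Teo: 09:00-10:15, 10:45-11:30, 14:15-15:00.
Hana ∩ Sven ∩ Mei ∩ Kavya ∩ Teo ∩ Mateo: 09:00-10:15, 10:45-11:30, 14:15-15:00.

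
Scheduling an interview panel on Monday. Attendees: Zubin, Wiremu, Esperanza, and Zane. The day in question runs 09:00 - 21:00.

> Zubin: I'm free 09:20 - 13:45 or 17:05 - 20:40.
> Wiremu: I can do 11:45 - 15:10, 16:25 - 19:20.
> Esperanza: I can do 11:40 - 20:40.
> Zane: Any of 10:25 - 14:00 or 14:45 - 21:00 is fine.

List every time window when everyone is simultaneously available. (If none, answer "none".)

11:45-13:45, 17:05-19:20

Zubin ∩ Wiremu: 11:45-13:45, 17:05-19:20.
Zubin ∩ Wiremu ∩ Esperanza: 11:45-13:45, 17:05-19:20.
Zubin ∩ Wiremu ∩ Esperanza ∩ Zane: 11:45-13:45, 17:05-19:20.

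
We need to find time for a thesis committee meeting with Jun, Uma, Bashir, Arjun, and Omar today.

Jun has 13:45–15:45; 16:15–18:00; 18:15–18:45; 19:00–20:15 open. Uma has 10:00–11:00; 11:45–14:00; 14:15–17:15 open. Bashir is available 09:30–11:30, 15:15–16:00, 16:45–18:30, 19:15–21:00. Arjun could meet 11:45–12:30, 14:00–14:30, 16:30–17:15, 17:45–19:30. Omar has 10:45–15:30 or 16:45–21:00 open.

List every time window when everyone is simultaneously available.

Jun ∩ Uma: 13:45-14:00, 14:15-15:45, 16:15-17:15.
Jun ∩ Uma ∩ Bashir: 15:15-15:45, 16:45-17:15.
Jun ∩ Uma ∩ Bashir ∩ Arjun: 16:45-17:15.
Jun ∩ Uma ∩ Bashir ∩ Arjun ∩ Omar: 16:45-17:15.

16:45-17:15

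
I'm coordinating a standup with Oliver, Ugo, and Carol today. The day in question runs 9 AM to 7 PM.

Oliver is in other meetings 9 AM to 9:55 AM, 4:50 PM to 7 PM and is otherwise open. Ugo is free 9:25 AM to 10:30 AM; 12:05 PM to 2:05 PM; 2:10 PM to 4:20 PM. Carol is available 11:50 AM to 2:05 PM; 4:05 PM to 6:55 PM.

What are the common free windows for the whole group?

Oliver free: 09:55-16:50 (invert busy blocks within the working day).
Ugo free: 09:25-10:30, 12:05-14:05, 14:10-16:20.
Carol free: 11:50-14:05, 16:05-18:55.
Oliver ∩ Ugo: 09:55-10:30, 12:05-14:05, 14:10-16:20.
Oliver ∩ Ugo ∩ Carol: 12:05-14:05, 16:05-16:20.

12:05-14:05, 16:05-16:20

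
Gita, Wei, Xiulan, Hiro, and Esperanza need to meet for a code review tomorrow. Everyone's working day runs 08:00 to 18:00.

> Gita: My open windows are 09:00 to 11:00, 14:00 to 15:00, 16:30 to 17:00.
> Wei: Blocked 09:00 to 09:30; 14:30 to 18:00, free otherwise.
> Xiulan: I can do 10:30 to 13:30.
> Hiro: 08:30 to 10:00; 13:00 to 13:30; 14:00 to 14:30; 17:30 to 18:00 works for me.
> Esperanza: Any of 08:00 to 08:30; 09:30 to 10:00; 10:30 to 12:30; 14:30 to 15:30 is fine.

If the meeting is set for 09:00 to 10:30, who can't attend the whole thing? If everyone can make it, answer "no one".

Esperanza, Hiro, Wei, Xiulan

Gita free: 09:00-11:00, 14:00-15:00, 16:30-17:00.
Wei free: 08:00-09:00, 09:30-14:30 (invert busy blocks within the working day).
Xiulan free: 10:30-13:30.
Hiro free: 08:30-10:00, 13:00-13:30, 14:00-14:30, 17:30-18:00.
Esperanza free: 08:00-08:30, 09:30-10:00, 10:30-12:30, 14:30-15:30.
Gita: free for 09:00-10:30. Wei: not fully free for 09:00-10:30. Xiulan: not fully free for 09:00-10:30. Hiro: not fully free for 09:00-10:30. Esperanza: not fully free for 09:00-10:30.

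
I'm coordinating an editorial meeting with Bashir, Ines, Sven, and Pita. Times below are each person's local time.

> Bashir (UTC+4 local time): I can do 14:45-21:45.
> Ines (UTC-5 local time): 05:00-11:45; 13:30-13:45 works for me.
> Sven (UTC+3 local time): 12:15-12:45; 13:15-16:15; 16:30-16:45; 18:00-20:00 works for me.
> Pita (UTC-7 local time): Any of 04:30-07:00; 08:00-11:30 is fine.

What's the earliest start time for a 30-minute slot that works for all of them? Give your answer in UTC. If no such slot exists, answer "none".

Bashir in UTC: 10:45-17:45 (subtract 4h to convert from UTC+4).
Ines in UTC: 10:00-16:45, 18:30-18:45 (add 5h to convert from UTC-5).
Sven in UTC: 09:15-09:45, 10:15-13:15, 13:30-13:45, 15:00-17:00 (subtract 3h to convert from UTC+3).
Pita in UTC: 11:30-14:00, 15:00-18:30 (add 7h to convert from UTC-7).
Bashir ∩ Ines: 10:45-16:45.
Bashir ∩ Ines ∩ Sven: 10:45-13:15, 13:30-13:45, 15:00-16:45.
Bashir ∩ Ines ∩ Sven ∩ Pita: 11:30-13:15, 13:30-13:45, 15:00-16:45.
So the common availability across everyone is 11:30-13:15, 13:30-13:45, 15:00-16:45.
The first common window of at least 30 minutes is 11:30-13:15, so the earliest start is 11:30.

11:30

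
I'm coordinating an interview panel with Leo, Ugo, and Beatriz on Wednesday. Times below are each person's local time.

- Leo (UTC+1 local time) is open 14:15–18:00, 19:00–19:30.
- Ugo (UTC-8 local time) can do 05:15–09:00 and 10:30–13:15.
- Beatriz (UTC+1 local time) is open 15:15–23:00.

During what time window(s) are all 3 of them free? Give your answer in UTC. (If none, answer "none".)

Leo in UTC: 13:15-17:00, 18:00-18:30 (subtract 1h to convert from UTC+1).
Ugo in UTC: 13:15-17:00, 18:30-21:15 (add 8h to convert from UTC-8).
Beatriz in UTC: 14:15-22:00 (subtract 1h to convert from UTC+1).
Leo ∩ Ugo: 13:15-17:00.
Leo ∩ Ugo ∩ Beatriz: 14:15-17:00.

14:15-17:00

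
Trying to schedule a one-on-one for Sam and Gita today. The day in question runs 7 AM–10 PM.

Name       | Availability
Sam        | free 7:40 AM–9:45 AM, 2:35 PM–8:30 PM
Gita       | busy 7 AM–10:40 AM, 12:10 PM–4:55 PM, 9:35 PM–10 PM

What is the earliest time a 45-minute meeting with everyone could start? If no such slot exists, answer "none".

16:55

Sam free: 07:40-09:45, 14:35-20:30.
Gita free: 10:40-12:10, 16:55-21:35 (invert busy blocks within the working day).
Sam ∩ Gita: 16:55-20:30.
So the common availability across everyone is 16:55-20:30.
The first common window of at least 45 minutes is 16:55-20:30, so the earliest start is 16:55.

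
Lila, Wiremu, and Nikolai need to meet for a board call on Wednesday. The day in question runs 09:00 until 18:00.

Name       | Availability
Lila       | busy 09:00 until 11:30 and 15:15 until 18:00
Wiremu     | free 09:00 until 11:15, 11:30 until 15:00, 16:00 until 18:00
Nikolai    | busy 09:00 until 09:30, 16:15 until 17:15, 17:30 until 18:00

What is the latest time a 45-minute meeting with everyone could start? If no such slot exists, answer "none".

14:15

Lila free: 11:30-15:15 (invert busy blocks within the working day).
Wiremu free: 09:00-11:15, 11:30-15:00, 16:00-18:00.
Nikolai free: 09:30-16:15, 17:15-17:30 (invert busy blocks within the working day).
Lila ∩ Wiremu: 11:30-15:00.
Lila ∩ Wiremu ∩ Nikolai: 11:30-15:00.
Those are the intersection windows.
The last common window of at least 45 minutes is 11:30-15:00; a 45-minute meeting can start as late as 14:15 and still end by 15:00.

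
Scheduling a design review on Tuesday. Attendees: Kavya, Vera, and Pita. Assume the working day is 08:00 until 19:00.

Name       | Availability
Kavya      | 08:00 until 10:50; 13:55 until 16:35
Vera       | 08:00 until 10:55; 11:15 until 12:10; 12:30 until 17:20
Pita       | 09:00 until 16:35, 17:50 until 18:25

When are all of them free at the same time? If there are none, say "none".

09:00-10:50, 13:55-16:35

Kavya ∩ Vera: 08:00-10:50, 13:55-16:35.
Kavya ∩ Vera ∩ Pita: 09:00-10:50, 13:55-16:35.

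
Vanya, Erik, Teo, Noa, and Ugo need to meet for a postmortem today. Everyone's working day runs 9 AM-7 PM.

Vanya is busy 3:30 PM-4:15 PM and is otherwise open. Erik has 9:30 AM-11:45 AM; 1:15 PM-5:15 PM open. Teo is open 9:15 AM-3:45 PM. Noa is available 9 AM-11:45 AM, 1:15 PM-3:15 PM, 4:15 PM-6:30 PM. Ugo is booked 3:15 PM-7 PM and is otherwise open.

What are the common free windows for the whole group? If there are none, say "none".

Vanya free: 09:00-15:30, 16:15-19:00 (invert busy blocks within the working day).
Erik free: 09:30-11:45, 13:15-17:15.
Teo free: 09:15-15:45.
Noa free: 09:00-11:45, 13:15-15:15, 16:15-18:30.
Ugo free: 09:00-15:15 (invert busy blocks within the working day).
Vanya ∩ Erik: 09:30-11:45, 13:15-15:30, 16:15-17:15.
Vanya ∩ Erik ∩ Teo: 09:30-11:45, 13:15-15:30.
Vanya ∩ Erik ∩ Teo ∩ Noa: 09:30-11:45, 13:15-15:15.
Vanya ∩ Erik ∩ Teo ∩ Noa ∩ Ugo: 09:30-11:45, 13:15-15:15.
So the common availability across everyone is 09:30-11:45, 13:15-15:15.

09:30-11:45, 13:15-15:15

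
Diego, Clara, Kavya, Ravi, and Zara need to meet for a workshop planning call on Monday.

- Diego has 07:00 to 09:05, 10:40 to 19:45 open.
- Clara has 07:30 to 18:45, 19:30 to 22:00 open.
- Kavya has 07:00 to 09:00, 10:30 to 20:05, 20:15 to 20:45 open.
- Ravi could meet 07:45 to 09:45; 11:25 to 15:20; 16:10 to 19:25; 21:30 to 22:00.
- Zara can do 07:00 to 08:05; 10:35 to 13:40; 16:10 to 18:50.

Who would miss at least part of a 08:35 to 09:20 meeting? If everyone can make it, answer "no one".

Diego: not fully free for 08:35-09:20. Clara: free for 08:35-09:20. Kavya: not fully free for 08:35-09:20. Ravi: free for 08:35-09:20. Zara: not fully free for 08:35-09:20.

Diego, Kavya, Zara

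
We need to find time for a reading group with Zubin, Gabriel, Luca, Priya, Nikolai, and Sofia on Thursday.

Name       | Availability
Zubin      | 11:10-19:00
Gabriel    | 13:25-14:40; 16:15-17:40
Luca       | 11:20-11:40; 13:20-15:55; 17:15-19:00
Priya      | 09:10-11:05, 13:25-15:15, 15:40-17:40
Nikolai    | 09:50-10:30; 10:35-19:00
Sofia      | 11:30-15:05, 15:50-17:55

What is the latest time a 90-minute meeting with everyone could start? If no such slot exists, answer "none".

Zubin ∩ Gabriel: 13:25-14:40, 16:15-17:40.
Zubin ∩ Gabriel ∩ Luca: 13:25-14:40, 17:15-17:40.
Zubin ∩ Gabriel ∩ Luca ∩ Priya: 13:25-14:40, 17:15-17:40.
Zubin ∩ Gabriel ∩ Luca ∩ Priya ∩ Nikolai: 13:25-14:40, 17:15-17:40.
Zubin ∩ Gabriel ∩ Luca ∩ Priya ∩ Nikolai ∩ Sofia: 13:25-14:40, 17:15-17:40.
No common window is at least 90 minutes long.

none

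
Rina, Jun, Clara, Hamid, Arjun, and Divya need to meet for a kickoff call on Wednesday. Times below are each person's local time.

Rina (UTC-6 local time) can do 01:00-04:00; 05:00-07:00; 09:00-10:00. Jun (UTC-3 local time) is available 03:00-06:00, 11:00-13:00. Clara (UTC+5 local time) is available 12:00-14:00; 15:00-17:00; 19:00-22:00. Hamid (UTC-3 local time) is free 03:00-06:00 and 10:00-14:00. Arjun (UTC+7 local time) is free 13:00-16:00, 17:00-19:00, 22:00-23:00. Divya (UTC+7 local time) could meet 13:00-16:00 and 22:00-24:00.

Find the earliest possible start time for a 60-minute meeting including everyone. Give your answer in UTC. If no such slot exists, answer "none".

Rina in UTC: 07:00-10:00, 11:00-13:00, 15:00-16:00 (add 6h to convert from UTC-6).
Jun in UTC: 06:00-09:00, 14:00-16:00 (add 3h to convert from UTC-3).
Clara in UTC: 07:00-09:00, 10:00-12:00, 14:00-17:00 (subtract 5h to convert from UTC+5).
Hamid in UTC: 06:00-09:00, 13:00-17:00 (add 3h to convert from UTC-3).
Arjun in UTC: 06:00-09:00, 10:00-12:00, 15:00-16:00 (subtract 7h to convert from UTC+7).
Divya in UTC: 06:00-09:00, 15:00-17:00 (subtract 7h to convert from UTC+7).
Rina ∩ Jun: 07:00-09:00, 15:00-16:00.
Rina ∩ Jun ∩ Clara: 07:00-09:00, 15:00-16:00.
Rina ∩ Jun ∩ Clara ∩ Hamid: 07:00-09:00, 15:00-16:00.
Rina ∩ Jun ∩ Clara ∩ Hamid ∩ Arjun: 07:00-09:00, 15:00-16:00.
Rina ∩ Jun ∩ Clara ∩ Hamid ∩ Arjun ∩ Divya: 07:00-09:00, 15:00-16:00.
Those are the intersection windows.
The first common window of at least 60 minutes is 07:00-09:00, so the earliest start is 07:00.

07:00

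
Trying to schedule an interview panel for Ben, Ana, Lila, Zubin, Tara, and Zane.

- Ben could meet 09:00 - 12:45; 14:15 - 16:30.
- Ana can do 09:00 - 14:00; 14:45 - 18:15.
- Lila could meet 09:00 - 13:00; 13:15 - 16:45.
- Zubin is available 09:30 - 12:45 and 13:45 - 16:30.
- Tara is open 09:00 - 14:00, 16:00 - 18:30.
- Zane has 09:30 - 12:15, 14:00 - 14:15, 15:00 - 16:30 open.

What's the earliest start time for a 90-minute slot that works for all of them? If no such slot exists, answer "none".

Ben ∩ Ana: 09:00-12:45, 14:45-16:30.
Ben ∩ Ana ∩ Lila: 09:00-12:45, 14:45-16:30.
Ben ∩ Ana ∩ Lila ∩ Zubin: 09:30-12:45, 14:45-16:30.
Ben ∩ Ana ∩ Lila ∩ Zubin ∩ Tara: 09:30-12:45, 16:00-16:30.
Ben ∩ Ana ∩ Lila ∩ Zubin ∩ Tara ∩ Zane: 09:30-12:15, 16:00-16:30.
Those are the intersection windows.
The first common window of at least 90 minutes is 09:30-12:15, so the earliest start is 09:30.

09:30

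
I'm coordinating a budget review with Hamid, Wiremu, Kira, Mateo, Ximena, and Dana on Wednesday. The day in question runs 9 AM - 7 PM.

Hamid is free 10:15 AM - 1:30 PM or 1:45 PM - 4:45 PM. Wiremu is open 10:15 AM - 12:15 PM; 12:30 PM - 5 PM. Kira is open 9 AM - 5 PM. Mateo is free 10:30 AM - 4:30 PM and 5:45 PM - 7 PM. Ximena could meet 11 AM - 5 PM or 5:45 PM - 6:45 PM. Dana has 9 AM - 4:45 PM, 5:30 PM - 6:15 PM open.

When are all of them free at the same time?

Hamid ∩ Wiremu: 10:15-12:15, 12:30-13:30, 13:45-16:45.
Hamid ∩ Wiremu ∩ Kira: 10:15-12:15, 12:30-13:30, 13:45-16:45.
Hamid ∩ Wiremu ∩ Kira ∩ Mateo: 10:30-12:15, 12:30-13:30, 13:45-16:30.
Hamid ∩ Wiremu ∩ Kira ∩ Mateo ∩ Ximena: 11:00-12:15, 12:30-13:30, 13:45-16:30.
Hamid ∩ Wiremu ∩ Kira ∩ Mateo ∩ Ximena ∩ Dana: 11:00-12:15, 12:30-13:30, 13:45-16:30.

11:00-12:15, 12:30-13:30, 13:45-16:30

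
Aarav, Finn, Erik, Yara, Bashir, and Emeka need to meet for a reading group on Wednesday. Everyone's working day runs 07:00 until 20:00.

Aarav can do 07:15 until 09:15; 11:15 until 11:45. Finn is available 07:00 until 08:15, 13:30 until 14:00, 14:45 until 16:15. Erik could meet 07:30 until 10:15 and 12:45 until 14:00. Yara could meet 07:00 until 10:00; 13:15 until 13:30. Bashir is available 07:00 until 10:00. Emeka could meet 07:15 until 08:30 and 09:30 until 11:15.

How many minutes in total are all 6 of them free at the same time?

Aarav ∩ Finn: 07:15-08:15.
Aarav ∩ Finn ∩ Erik: 07:30-08:15.
Aarav ∩ Finn ∩ Erik ∩ Yara: 07:30-08:15.
Aarav ∩ Finn ∩ Erik ∩ Yara ∩ Bashir: 07:30-08:15.
Aarav ∩ Finn ∩ Erik ∩ Yara ∩ Bashir ∩ Emeka: 07:30-08:15.
That's a single block of 45 minutes.

45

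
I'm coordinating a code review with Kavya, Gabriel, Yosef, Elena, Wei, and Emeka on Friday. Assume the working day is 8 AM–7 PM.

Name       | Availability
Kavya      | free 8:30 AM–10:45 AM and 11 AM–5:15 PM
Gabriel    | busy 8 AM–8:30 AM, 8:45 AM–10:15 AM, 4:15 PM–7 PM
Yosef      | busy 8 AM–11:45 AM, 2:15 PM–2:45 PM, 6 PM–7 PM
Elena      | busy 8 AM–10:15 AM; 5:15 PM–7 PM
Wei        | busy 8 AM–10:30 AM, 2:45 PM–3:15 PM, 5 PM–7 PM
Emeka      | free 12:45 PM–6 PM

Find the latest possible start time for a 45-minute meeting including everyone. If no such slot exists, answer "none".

15:30

Kavya free: 08:30-10:45, 11:00-17:15.
Gabriel free: 08:30-08:45, 10:15-16:15 (invert busy blocks within the working day).
Yosef free: 11:45-14:15, 14:45-18:00 (invert busy blocks within the working day).
Elena free: 10:15-17:15 (invert busy blocks within the working day).
Wei free: 10:30-14:45, 15:15-17:00 (invert busy blocks within the working day).
Emeka free: 12:45-18:00.
Kavya ∩ Gabriel: 08:30-08:45, 10:15-10:45, 11:00-16:15.
Kavya ∩ Gabriel ∩ Yosef: 11:45-14:15, 14:45-16:15.
Kavya ∩ Gabriel ∩ Yosef ∩ Elena: 11:45-14:15, 14:45-16:15.
Kavya ∩ Gabriel ∩ Yosef ∩ Elena ∩ Wei: 11:45-14:15, 15:15-16:15.
Kavya ∩ Gabriel ∩ Yosef ∩ Elena ∩ Wei ∩ Emeka: 12:45-14:15, 15:15-16:15.
So the common availability across everyone is 12:45-14:15, 15:15-16:15.
The last common window of at least 45 minutes is 15:15-16:15; a 45-minute meeting can start as late as 15:30 and still end by 16:15.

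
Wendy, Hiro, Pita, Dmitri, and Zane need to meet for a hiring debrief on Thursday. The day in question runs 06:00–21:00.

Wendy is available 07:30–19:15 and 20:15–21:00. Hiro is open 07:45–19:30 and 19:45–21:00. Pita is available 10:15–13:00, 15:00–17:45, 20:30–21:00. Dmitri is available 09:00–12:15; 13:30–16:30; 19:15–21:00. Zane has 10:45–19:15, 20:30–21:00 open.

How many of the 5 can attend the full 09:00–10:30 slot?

Wendy, Hiro, and Dmitri can make the full 09:00-10:30 slot — that's 3.

3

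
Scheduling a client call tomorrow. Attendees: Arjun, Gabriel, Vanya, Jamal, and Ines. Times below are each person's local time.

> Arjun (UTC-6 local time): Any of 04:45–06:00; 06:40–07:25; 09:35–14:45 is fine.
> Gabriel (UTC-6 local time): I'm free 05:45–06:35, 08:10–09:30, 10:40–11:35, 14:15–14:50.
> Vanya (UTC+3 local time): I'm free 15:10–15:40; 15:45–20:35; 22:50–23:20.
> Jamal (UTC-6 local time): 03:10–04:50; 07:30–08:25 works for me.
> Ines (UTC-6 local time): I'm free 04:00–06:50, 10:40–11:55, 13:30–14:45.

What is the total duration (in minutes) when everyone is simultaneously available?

Arjun in UTC: 10:45-12:00, 12:40-13:25, 15:35-20:45 (add 6h to convert from UTC-6).
Gabriel in UTC: 11:45-12:35, 14:10-15:30, 16:40-17:35, 20:15-20:50 (add 6h to convert from UTC-6).
Vanya in UTC: 12:10-12:40, 12:45-17:35, 19:50-20:20 (subtract 3h to convert from UTC+3).
Jamal in UTC: 09:10-10:50, 13:30-14:25 (add 6h to convert from UTC-6).
Ines in UTC: 10:00-12:50, 16:40-17:55, 19:30-20:45 (add 6h to convert from UTC-6).
Arjun ∩ Gabriel: 11:45-12:00, 16:40-17:35, 20:15-20:45.
Arjun ∩ Gabriel ∩ Vanya: 16:40-17:35, 20:15-20:20.
Arjun ∩ Gabriel ∩ Vanya ∩ Jamal: ∅.
Arjun ∩ Gabriel ∩ Vanya ∩ Jamal ∩ Ines: ∅.
There is no time when everyone is free.
There is no common window, so the total is 0 minutes.

0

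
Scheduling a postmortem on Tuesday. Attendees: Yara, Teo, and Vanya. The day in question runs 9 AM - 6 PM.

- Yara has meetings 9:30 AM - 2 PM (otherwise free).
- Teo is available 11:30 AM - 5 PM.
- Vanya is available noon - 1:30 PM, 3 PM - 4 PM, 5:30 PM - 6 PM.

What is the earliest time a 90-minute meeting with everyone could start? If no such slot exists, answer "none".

Yara free: 09:00-09:30, 14:00-18:00 (invert busy blocks within the working day).
Teo free: 11:30-17:00.
Vanya free: 12:00-13:30, 15:00-16:00, 17:30-18:00.
Yara ∩ Teo: 14:00-17:00.
Yara ∩ Teo ∩ Vanya: 15:00-16:00.
No common window is at least 90 minutes long.

none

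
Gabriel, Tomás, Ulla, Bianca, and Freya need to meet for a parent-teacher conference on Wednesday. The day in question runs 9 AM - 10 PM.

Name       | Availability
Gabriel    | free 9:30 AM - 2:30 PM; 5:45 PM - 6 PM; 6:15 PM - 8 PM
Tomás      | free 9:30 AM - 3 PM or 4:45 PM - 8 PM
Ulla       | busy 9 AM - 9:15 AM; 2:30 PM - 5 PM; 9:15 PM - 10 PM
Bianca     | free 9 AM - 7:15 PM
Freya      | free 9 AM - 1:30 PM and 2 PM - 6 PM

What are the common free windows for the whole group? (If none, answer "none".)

09:30-13:30, 14:00-14:30, 17:45-18:00

Gabriel free: 09:30-14:30, 17:45-18:00, 18:15-20:00.
Tomás free: 09:30-15:00, 16:45-20:00.
Ulla free: 09:15-14:30, 17:00-21:15 (invert busy blocks within the working day).
Bianca free: 09:00-19:15.
Freya free: 09:00-13:30, 14:00-18:00.
Gabriel ∩ Tomás: 09:30-14:30, 17:45-18:00, 18:15-20:00.
Gabriel ∩ Tomás ∩ Ulla: 09:30-14:30, 17:45-18:00, 18:15-20:00.
Gabriel ∩ Tomás ∩ Ulla ∩ Bianca: 09:30-14:30, 17:45-18:00, 18:15-19:15.
Gabriel ∩ Tomás ∩ Ulla ∩ Bianca ∩ Freya: 09:30-13:30, 14:00-14:30, 17:45-18:00.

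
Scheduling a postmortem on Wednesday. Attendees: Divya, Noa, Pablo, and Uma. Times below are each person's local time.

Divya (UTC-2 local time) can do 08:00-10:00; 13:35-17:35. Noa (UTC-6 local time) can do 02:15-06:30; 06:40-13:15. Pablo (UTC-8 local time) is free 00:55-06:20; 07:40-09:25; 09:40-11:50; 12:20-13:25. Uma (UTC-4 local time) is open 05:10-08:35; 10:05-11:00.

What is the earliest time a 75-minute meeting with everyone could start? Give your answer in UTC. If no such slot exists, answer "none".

10:00

Divya in UTC: 10:00-12:00, 15:35-19:35 (add 2h to convert from UTC-2).
Noa in UTC: 08:15-12:30, 12:40-19:15 (add 6h to convert from UTC-6).
Pablo in UTC: 08:55-14:20, 15:40-17:25, 17:40-19:50, 20:20-21:25 (add 8h to convert from UTC-8).
Uma in UTC: 09:10-12:35, 14:05-15:00 (add 4h to convert from UTC-4).
Divya ∩ Noa: 10:00-12:00, 15:35-19:15.
Divya ∩ Noa ∩ Pablo: 10:00-12:00, 15:40-17:25, 17:40-19:15.
Divya ∩ Noa ∩ Pablo ∩ Uma: 10:00-12:00.
The first common window of at least 75 minutes is 10:00-12:00, so the earliest start is 10:00.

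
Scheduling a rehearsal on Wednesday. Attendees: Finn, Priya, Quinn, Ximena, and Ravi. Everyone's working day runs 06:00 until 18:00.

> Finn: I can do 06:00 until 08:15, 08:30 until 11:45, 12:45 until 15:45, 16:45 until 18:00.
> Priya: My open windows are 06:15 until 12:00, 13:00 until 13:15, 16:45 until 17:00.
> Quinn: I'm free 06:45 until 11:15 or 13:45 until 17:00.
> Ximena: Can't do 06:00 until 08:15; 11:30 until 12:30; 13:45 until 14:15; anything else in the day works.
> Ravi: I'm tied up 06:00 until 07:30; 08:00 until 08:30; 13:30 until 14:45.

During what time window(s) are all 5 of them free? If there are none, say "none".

08:30-11:15, 16:45-17:00

Finn free: 06:00-08:15, 08:30-11:45, 12:45-15:45, 16:45-18:00.
Priya free: 06:15-12:00, 13:00-13:15, 16:45-17:00.
Quinn free: 06:45-11:15, 13:45-17:00.
Ximena free: 08:15-11:30, 12:30-13:45, 14:15-18:00 (invert busy blocks within the working day).
Ravi free: 07:30-08:00, 08:30-13:30, 14:45-18:00 (invert busy blocks within the working day).
Finn ∩ Priya: 06:15-08:15, 08:30-11:45, 13:00-13:15, 16:45-17:00.
Finn ∩ Priya ∩ Quinn: 06:45-08:15, 08:30-11:15, 16:45-17:00.
Finn ∩ Priya ∩ Quinn ∩ Ximena: 08:30-11:15, 16:45-17:00.
Finn ∩ Priya ∩ Quinn ∩ Ximena ∩ Ravi: 08:30-11:15, 16:45-17:00.
Those are the intersection windows.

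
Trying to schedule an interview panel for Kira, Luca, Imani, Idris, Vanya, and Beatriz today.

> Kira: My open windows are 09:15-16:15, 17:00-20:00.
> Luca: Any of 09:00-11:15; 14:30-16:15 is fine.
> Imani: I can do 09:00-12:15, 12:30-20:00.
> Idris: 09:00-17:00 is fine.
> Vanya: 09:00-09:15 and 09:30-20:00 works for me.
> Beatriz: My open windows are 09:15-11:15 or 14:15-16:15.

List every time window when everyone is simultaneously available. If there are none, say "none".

09:30-11:15, 14:30-16:15

Kira ∩ Luca: 09:15-11:15, 14:30-16:15.
Kira ∩ Luca ∩ Imani: 09:15-11:15, 14:30-16:15.
Kira ∩ Luca ∩ Imani ∩ Idris: 09:15-11:15, 14:30-16:15.
Kira ∩ Luca ∩ Imani ∩ Idris ∩ Vanya: 09:30-11:15, 14:30-16:15.
Kira ∩ Luca ∩ Imani ∩ Idris ∩ Vanya ∩ Beatriz: 09:30-11:15, 14:30-16:15.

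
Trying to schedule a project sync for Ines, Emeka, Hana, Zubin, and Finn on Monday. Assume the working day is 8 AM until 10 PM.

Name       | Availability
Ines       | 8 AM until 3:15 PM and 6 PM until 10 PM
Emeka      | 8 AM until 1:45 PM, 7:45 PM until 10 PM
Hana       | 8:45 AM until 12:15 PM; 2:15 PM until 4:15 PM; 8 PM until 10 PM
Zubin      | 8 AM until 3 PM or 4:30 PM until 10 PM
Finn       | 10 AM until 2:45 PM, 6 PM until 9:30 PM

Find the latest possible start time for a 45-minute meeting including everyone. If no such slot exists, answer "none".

Ines ∩ Emeka: 08:00-13:45, 19:45-22:00.
Ines ∩ Emeka ∩ Hana: 08:45-12:15, 20:00-22:00.
Ines ∩ Emeka ∩ Hana ∩ Zubin: 08:45-12:15, 20:00-22:00.
Ines ∩ Emeka ∩ Hana ∩ Zubin ∩ Finn: 10:00-12:15, 20:00-21:30.
So the common availability across everyone is 10:00-12:15, 20:00-21:30.
The last common window of at least 45 minutes is 20:00-21:30; a 45-minute meeting can start as late as 20:45 and still end by 21:30.

20:45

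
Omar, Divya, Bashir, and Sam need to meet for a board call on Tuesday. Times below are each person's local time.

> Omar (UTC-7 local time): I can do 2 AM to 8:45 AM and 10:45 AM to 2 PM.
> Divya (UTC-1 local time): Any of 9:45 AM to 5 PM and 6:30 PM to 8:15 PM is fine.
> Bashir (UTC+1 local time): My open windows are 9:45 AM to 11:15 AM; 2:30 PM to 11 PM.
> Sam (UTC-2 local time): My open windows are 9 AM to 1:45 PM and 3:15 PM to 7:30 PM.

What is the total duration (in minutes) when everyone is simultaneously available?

240

Omar in UTC: 09:00-15:45, 17:45-21:00 (add 7h to convert from UTC-7).
Divya in UTC: 10:45-18:00, 19:30-21:15 (add 1h to convert from UTC-1).
Bashir in UTC: 08:45-10:15, 13:30-22:00 (subtract 1h to convert from UTC+1).
Sam in UTC: 11:00-15:45, 17:15-21:30 (add 2h to convert from UTC-2).
Omar ∩ Divya: 10:45-15:45, 17:45-18:00, 19:30-21:00.
Omar ∩ Divya ∩ Bashir: 13:30-15:45, 17:45-18:00, 19:30-21:00.
Omar ∩ Divya ∩ Bashir ∩ Sam: 13:30-15:45, 17:45-18:00, 19:30-21:00.
So the common availability across everyone is 13:30-15:45, 17:45-18:00, 19:30-21:00.
Summing the common windows: 135 + 15 + 90 = 240 minutes.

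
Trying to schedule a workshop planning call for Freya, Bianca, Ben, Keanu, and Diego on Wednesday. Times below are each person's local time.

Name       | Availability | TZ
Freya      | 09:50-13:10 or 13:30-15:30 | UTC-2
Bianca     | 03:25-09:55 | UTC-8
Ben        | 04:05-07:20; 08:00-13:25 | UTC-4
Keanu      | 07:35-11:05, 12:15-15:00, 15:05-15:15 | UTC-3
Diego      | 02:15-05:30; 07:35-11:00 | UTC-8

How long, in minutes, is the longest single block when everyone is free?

Freya in UTC: 11:50-15:10, 15:30-17:30 (add 2h to convert from UTC-2).
Bianca in UTC: 11:25-17:55 (add 8h to convert from UTC-8).
Ben in UTC: 08:05-11:20, 12:00-17:25 (add 4h to convert from UTC-4).
Keanu in UTC: 10:35-14:05, 15:15-18:00, 18:05-18:15 (add 3h to convert from UTC-3).
Diego in UTC: 10:15-13:30, 15:35-19:00 (add 8h to convert from UTC-8).
Freya ∩ Bianca: 11:50-15:10, 15:30-17:30.
Freya ∩ Bianca ∩ Ben: 12:00-15:10, 15:30-17:25.
Freya ∩ Bianca ∩ Ben ∩ Keanu: 12:00-14:05, 15:30-17:25.
Freya ∩ Bianca ∩ Ben ∩ Keanu ∩ Diego: 12:00-13:30, 15:35-17:25.
The longest is 15:35-17:25 at 110 minutes.

110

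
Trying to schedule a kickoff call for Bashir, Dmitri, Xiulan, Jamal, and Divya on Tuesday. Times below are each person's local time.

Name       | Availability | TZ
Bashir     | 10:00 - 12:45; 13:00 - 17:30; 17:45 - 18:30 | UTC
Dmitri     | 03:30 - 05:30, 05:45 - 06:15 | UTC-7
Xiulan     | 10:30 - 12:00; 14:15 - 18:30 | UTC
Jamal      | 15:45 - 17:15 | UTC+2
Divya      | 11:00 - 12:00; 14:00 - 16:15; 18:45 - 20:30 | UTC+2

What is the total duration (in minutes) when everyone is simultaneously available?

Bashir in UTC: 10:00-12:45, 13:00-17:30, 17:45-18:30.
Dmitri in UTC: 10:30-12:30, 12:45-13:15 (add 7h to convert from UTC-7).
Xiulan in UTC: 10:30-12:00, 14:15-18:30.
Jamal in UTC: 13:45-15:15 (subtract 2h to convert from UTC+2).
Divya in UTC: 09:00-10:00, 12:00-14:15, 16:45-18:30 (subtract 2h to convert from UTC+2).
Bashir ∩ Dmitri: 10:30-12:30, 13:00-13:15.
Bashir ∩ Dmitri ∩ Xiulan: 10:30-12:00.
Bashir ∩ Dmitri ∩ Xiulan ∩ Jamal: ∅.
Bashir ∩ Dmitri ∩ Xiulan ∩ Jamal ∩ Divya: ∅.
There is no time when everyone is free.
There is no common window, so the total is 0 minutes.

0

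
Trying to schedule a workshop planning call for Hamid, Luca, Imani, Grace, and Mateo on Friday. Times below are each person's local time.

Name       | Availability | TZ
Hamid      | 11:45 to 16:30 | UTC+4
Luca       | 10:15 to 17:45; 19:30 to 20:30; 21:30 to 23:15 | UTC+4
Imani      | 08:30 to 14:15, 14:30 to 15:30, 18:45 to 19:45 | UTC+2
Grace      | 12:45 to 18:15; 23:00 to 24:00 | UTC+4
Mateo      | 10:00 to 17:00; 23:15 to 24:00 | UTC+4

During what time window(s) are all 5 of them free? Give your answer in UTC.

08:45-12:15

Hamid in UTC: 07:45-12:30 (subtract 4h to convert from UTC+4).
Luca in UTC: 06:15-13:45, 15:30-16:30, 17:30-19:15 (subtract 4h to convert from UTC+4).
Imani in UTC: 06:30-12:15, 12:30-13:30, 16:45-17:45 (subtract 2h to convert from UTC+2).
Grace in UTC: 08:45-14:15, 19:00-20:00 (subtract 4h to convert from UTC+4).
Mateo in UTC: 06:00-13:00, 19:15-20:00 (subtract 4h to convert from UTC+4).
Hamid ∩ Luca: 07:45-12:30.
Hamid ∩ Luca ∩ Imani: 07:45-12:15.
Hamid ∩ Luca ∩ Imani ∩ Grace: 08:45-12:15.
Hamid ∩ Luca ∩ Imani ∩ Grace ∩ Mateo: 08:45-12:15.
So the common availability across everyone is 08:45-12:15.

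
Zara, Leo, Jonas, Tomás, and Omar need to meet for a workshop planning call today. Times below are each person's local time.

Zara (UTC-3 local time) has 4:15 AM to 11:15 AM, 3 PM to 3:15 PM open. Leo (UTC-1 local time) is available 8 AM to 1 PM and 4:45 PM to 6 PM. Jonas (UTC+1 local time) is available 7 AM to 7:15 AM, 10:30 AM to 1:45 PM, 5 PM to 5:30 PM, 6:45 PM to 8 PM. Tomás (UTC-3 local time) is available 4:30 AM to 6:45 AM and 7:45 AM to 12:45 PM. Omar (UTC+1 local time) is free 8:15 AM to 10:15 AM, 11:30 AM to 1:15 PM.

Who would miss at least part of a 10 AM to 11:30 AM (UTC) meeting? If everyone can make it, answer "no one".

Zara in UTC: 07:15-14:15, 18:00-18:15 (add 3h to convert from UTC-3).
Leo in UTC: 09:00-14:00, 17:45-19:00 (add 1h to convert from UTC-1).
Jonas in UTC: 06:00-06:15, 09:30-12:45, 16:00-16:30, 17:45-19:00 (subtract 1h to convert from UTC+1).
Tomás in UTC: 07:30-09:45, 10:45-15:45 (add 3h to convert from UTC-3).
Omar in UTC: 07:15-09:15, 10:30-12:15 (subtract 1h to convert from UTC+1).
Zara: free for 10:00-11:30. Leo: free for 10:00-11:30. Jonas: free for 10:00-11:30. Tomás: not fully free for 10:00-11:30. Omar: not fully free for 10:00-11:30.

Omar, Tomás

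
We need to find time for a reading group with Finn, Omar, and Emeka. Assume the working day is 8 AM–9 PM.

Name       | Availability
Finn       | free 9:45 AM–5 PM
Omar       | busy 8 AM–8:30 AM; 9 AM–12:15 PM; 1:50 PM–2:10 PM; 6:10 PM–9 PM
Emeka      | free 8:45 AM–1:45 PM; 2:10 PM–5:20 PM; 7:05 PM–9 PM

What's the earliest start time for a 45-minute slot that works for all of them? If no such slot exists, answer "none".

Finn free: 09:45-17:00.
Omar free: 08:30-09:00, 12:15-13:50, 14:10-18:10 (invert busy blocks within the working day).
Emeka free: 08:45-13:45, 14:10-17:20, 19:05-21:00.
Finn ∩ Omar: 12:15-13:50, 14:10-17:00.
Finn ∩ Omar ∩ Emeka: 12:15-13:45, 14:10-17:00.
The first common window of at least 45 minutes is 12:15-13:45, so the earliest start is 12:15.

12:15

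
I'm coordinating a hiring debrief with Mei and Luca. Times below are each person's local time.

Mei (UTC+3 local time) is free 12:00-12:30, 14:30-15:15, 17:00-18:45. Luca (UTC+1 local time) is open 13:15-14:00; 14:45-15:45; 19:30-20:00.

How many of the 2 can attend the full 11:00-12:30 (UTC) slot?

Mei in UTC: 09:00-09:30, 11:30-12:15, 14:00-15:45 (subtract 3h to convert from UTC+3).
Luca in UTC: 12:15-13:00, 13:45-14:45, 18:30-19:00 (subtract 1h to convert from UTC+1).
nobody can make the full 11:00-12:30 slot — that's 0.

0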